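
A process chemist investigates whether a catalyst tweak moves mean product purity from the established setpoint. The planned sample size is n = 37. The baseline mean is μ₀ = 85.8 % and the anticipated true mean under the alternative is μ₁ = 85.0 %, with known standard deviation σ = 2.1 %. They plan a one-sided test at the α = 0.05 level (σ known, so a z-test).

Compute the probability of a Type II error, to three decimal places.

β ≈ 0.251

Standardized effect: d = |μ₁ − μ₀| / σ = |85.0 − 85.8| / 2.1 = 0.3810
Noncentrality parameter: δ = d·√n = 0.3810 × √37 = 2.3172
One-sided α = 0.05 → critical value z_{0.05} = 1.645.
Power = Φ(δ − 1.645) = Φ(0.672) = 0.7493.
Type II error: β = 1 − power = 1 − 0.7493 = 0.2507.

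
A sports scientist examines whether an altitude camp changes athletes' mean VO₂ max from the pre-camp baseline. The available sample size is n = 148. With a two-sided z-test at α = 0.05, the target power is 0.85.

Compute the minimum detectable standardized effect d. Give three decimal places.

Need Φ(δ − 1.960) = 0.85, so δ = 1.960 + 1.036 = 2.996.
(The second rejection-region term Φ(−δ − z_{α/2}) is negligible and dropped.)
δ = d·√n ⇒ d = δ/√n = 2.996/√148 = 0.2463.

d ≈ 0.246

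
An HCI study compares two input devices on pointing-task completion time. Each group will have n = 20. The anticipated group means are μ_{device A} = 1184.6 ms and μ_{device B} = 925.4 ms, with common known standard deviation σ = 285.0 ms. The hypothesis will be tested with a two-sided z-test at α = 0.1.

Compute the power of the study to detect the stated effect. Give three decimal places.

Power ≈ 0.891

Standardized effect: d = |μ_{device A} − μ_{device B}| / σ = |1184.6 − 925.4| / 285.0 = 0.9095
Noncentrality parameter: δ = d·√(n/2) = 0.9095 × √(20/2) = 2.8760
Critical value for a two-sided test at α = 0.1: z_{α/2} = 1.645.
Power = Φ(δ − 1.645) + Φ(−δ − 1.645) = Φ(1.231) + Φ(-4.521) = 0.8909 + 0.0000 = 0.8909.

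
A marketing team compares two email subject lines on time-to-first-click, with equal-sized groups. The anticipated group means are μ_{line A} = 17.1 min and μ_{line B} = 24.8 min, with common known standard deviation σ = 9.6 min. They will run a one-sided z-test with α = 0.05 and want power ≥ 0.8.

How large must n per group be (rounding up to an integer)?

Standardized effect: d = |μ_{line A} − μ_{line B}| / σ = |17.1 − 24.8| / 9.6 = 0.8021
Set Φ(δ − 1.645) = 0.8; then δ − 1.645 = Φ⁻¹(0.8) = 0.842, giving δ = 2.486.
δ = d·√(n/2) ⇒ n = 2(δ/d)² = 2 × (2.486 / 0.8021)² = 19.22.
Rounding up, n = 20 per group.

n = 20 per group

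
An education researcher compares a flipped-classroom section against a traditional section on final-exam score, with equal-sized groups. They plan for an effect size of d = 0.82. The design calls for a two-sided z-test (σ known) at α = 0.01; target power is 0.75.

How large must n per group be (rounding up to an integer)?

n = 32 per group

For power 0.75 need Φ(δ − z_{0.005}) = 0.75, so δ = z_{0.005} + z_{0.25} = 2.576 + 0.674 = 3.250.
(For δ > 0 the lower-tail rejection region contributes negligibly to power, so the one-term inversion is standard.)
δ = d·√(n/2) ⇒ n = 2(δ/d)² = 2 × (3.250 / 0.82)² = 31.42.
Round up to the next whole unit.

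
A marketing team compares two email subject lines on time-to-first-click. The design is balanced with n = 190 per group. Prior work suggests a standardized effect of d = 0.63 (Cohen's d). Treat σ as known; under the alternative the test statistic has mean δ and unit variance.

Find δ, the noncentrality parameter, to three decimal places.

δ ≈ 6.140

The noncentrality parameter scales effect size by the design's sample-size factor: δ = d·√(n/2) = 0.63 × √(190/2) = 6.1405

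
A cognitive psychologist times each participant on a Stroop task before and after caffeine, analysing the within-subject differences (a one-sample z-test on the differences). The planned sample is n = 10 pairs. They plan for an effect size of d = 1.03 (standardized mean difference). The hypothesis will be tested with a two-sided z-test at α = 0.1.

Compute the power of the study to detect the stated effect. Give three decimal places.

Power ≈ 0.947

Noncentrality parameter: λ = d·√n = 1.03 × √10 = 3.2571
Critical value for a two-sided test at α = 0.1: z_{α/2} = 1.645.
Power = Φ(λ − 1.645) + Φ(−λ − 1.645) = Φ(1.612) + Φ(-4.902) = 0.9466 + 0.0000 = 0.9466.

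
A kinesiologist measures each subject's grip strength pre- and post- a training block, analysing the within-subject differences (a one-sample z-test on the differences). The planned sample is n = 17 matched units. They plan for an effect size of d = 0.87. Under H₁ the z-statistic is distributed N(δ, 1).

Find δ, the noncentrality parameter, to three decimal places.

δ ≈ 3.587

The noncentrality parameter scales effect size by the design's sample-size factor: δ = d·√n = 0.87 × √17 = 3.5871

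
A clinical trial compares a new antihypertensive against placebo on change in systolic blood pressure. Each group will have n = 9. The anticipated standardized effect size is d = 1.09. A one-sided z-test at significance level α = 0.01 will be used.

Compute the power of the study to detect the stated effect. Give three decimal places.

Power ≈ 0.494

Noncentrality parameter: λ = d·√(n/2) = 1.09 × √(9/2) = 2.3122
One-sided α = 0.01 → critical value z_{0.01} = 2.326.
Power = P(Z > 2.326 − λ) = Φ(-0.014) = 0.4944.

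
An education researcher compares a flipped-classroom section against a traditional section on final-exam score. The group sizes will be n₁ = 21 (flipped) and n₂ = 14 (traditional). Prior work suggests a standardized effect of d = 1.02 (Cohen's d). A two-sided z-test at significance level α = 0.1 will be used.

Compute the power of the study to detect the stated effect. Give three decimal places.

Power ≈ 0.905

Noncentrality parameter: δ = d / √(1/n₁ + 1/n₂) = 1.02 / √(1/21 + 1/14) = 2.9562
Critical value for a two-sided test at α = 0.1: z_{α/2} = 1.645.
Power = Φ(δ − 1.645) + Φ(−δ − 1.645) = Φ(1.311) + Φ(-4.601) = 0.9051 + 0.0000 = 0.9051.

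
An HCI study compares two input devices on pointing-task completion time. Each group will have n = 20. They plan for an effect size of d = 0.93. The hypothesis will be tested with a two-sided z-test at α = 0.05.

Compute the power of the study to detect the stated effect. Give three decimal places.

Noncentrality parameter: δ = d·√(n/2) = 0.93 × √(20/2) = 2.9409
Critical value for a two-sided test at α = 0.05: z_{α/2} = 1.960.
Power = Φ(δ − 1.960) + Φ(−δ − 1.960) = Φ(0.981) + Φ(-4.901) = 0.8367 + 0.0000 = 0.8367.

Power ≈ 0.837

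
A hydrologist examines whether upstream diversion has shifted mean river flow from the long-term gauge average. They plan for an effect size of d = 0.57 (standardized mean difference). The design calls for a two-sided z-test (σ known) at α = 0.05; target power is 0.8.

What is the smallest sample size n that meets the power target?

Set Φ(δ − 1.960) = 0.8; then δ − 1.960 = Φ⁻¹(0.8) = 0.842, giving δ = 2.802.
(Ignoring the negligible lower-tail rejection probability gives the usual closed-form inversion.)
δ = d·√n ⇒ n = (δ/d)² = (2.802 / 0.57)² = 24.16.
Rounding up, n = 25.

n = 25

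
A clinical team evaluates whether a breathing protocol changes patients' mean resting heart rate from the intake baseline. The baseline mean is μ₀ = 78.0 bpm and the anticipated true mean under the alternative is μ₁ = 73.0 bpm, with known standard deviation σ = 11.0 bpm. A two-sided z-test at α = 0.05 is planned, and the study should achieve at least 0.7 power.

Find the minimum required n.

Standardized effect: d = |μ₁ − μ₀| / σ = |73.0 − 78.0| / 11.0 = 0.4545
For power 0.7 need Φ(δ − z_{0.025}) = 0.7, so δ = z_{0.025} + z_{0.30} = 1.960 + 0.524 = 2.484.
(For δ > 0 the lower-tail rejection region contributes negligibly to power, so the one-term inversion is standard.)
δ = d·√n ⇒ n = (δ/d)² = (2.484 / 0.4545)² = 29.87.
Round up to the next whole unit.

n = 30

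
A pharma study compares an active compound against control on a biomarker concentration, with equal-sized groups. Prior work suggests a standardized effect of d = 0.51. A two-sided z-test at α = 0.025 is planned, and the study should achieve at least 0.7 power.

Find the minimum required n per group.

For power 0.7 need Φ(δ − z_{0.0125}) = 0.7, so δ = z_{0.0125} + z_{0.30} = 2.241 + 0.524 = 2.766.
(Ignoring the negligible lower-tail rejection probability gives the usual closed-form inversion.)
δ = d·√(n/2) ⇒ n = 2(δ/d)² = 2 × (2.766 / 0.51)² = 58.82.
Rounding up, n = 59 per group.

n = 59 per group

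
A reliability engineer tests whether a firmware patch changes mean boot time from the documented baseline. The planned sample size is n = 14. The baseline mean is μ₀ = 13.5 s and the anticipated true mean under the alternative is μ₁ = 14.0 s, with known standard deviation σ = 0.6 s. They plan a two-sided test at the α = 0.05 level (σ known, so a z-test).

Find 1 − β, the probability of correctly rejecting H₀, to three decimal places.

Standardized effect: d = |μ₁ − μ₀| / σ = |14.0 − 13.5| / 0.6 = 0.8333
Noncentrality parameter: λ = d·√n = 0.8333 × √14 = 3.1180
Two-sided α = 0.05 → critical value z_{0.025} = 1.960.
Power = Φ(λ − 1.960) + Φ(−λ − 1.960) = Φ(1.158) + Φ(-5.078) = 0.8766 + 0.0000 = 0.8766.

Power ≈ 0.877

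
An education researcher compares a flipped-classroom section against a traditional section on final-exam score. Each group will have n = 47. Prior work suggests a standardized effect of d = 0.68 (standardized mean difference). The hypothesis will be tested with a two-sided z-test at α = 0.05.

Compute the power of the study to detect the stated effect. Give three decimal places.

Power ≈ 0.909

Noncentrality parameter: δ = d·√(n/2) = 0.68 × √(47/2) = 3.2964
Critical value for a two-sided test at α = 0.05: z_{α/2} = 1.960.
Power = Φ(δ − 1.960) + Φ(−δ − 1.960) = Φ(1.336) + Φ(-5.256) = 0.9093 + 0.0000 = 0.9093.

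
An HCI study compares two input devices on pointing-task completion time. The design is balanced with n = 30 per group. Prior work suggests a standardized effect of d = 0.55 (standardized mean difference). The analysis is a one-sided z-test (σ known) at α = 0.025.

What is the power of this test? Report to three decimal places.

Noncentrality parameter: δ = d·√(n/2) = 0.55 × √(30/2) = 2.1301
One-sided α = 0.025 → critical value z_{0.025} = 1.960.
Power = P(Z > 1.960 − δ) = Φ(0.170) = 0.5676.

Power ≈ 0.568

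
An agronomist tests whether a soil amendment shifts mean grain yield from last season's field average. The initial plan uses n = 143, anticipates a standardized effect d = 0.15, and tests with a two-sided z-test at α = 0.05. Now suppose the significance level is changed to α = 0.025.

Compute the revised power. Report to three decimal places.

δ = d·√n = 0.15 × √143 = 1.7937 (unchanged). New critical value: z_{0.0125} = 2.241.
Revised power = Φ(δ − 2.241) + Φ(−δ − 2.241) = Φ(-0.448) + Φ(-4.035) = 0.3272 + 0.0000 = 0.3272.

Power ≈ 0.327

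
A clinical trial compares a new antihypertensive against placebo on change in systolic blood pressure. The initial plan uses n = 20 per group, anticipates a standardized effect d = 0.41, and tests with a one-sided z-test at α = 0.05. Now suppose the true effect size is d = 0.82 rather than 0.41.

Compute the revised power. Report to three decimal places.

Power ≈ 0.828

With d = 0.82: δ = d·√(n/2) = 0.82 × √(20/2) = 2.5931. Critical value z_{0.05} = 1.645.
Revised power = P(Z > 1.645 − δ) = Φ(0.948) = 0.8285.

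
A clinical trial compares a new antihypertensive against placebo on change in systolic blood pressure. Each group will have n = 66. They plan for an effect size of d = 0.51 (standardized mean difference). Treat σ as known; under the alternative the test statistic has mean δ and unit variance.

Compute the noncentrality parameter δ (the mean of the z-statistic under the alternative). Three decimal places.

The noncentrality parameter scales effect size by the design's sample-size factor: δ = d·√(n/2) = 0.51 × √(66/2) = 2.9297

δ ≈ 2.930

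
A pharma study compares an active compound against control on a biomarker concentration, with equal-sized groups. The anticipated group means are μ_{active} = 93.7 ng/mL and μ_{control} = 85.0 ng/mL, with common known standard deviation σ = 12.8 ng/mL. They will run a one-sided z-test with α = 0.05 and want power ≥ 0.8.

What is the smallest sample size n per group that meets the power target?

Standardized effect: d = |μ_{active} − μ_{control}| / σ = |93.7 − 85.0| / 12.8 = 0.6797
Set Φ(δ − 1.645) = 0.8; then δ − 1.645 = Φ⁻¹(0.8) = 0.842, giving δ = 2.486.
δ = d·√(n/2) ⇒ n = 2(δ/d)² = 2 × (2.486 / 0.6797)² = 26.77.
Rounding up, n = 27 per group.

n = 27 per group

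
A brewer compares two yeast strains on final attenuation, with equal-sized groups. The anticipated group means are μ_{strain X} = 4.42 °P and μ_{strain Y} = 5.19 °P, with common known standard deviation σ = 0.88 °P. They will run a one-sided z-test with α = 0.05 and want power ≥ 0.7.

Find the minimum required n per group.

Standardized effect: d = |μ_{strain X} − μ_{strain Y}| / σ = |4.42 − 5.19| / 0.88 = 0.8750
Set Φ(δ − 1.645) = 0.7; then δ − 1.645 = Φ⁻¹(0.7) = 0.524, giving δ = 2.169.
δ = d·√(n/2) ⇒ n = 2(δ/d)² = 2 × (2.169 / 0.8750)² = 12.29.
Rounding up, n = 13 per group.

n = 13 per group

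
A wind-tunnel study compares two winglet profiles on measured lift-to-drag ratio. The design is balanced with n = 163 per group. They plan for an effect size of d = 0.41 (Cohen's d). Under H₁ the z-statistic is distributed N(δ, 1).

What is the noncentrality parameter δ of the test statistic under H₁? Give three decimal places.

δ ≈ 3.701

δ = d·√(n/2) = 0.41 × √(163/2) = 3.7014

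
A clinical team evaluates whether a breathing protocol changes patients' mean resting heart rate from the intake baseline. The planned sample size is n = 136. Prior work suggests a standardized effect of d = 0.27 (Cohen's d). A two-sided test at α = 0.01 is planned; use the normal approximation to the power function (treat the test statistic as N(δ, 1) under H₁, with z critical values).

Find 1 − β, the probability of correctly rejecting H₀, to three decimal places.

Noncentrality parameter: δ = d·√n = 0.27 × √136 = 3.1487
Critical value for a two-sided test at α = 0.01: z_{α/2} = 2.576.
Power = Φ(δ − 2.576) + Φ(−δ − 2.576) = Φ(0.573) + Φ(-5.725) = 0.7166 + 0.0000 = 0.7166.

Power ≈ 0.717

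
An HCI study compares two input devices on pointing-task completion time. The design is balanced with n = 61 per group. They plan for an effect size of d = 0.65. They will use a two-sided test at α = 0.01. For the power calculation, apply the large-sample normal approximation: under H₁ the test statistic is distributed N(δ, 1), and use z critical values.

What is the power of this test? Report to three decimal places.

Noncentrality parameter: δ = d·√(n/2) = 0.65 × √(61/2) = 3.5897
Critical value for a two-sided test at α = 0.01: z_{α/2} = 2.576.
Power = Φ(δ − 2.576) + Φ(−δ − 2.576) = Φ(1.014) + Φ(-6.166) = 0.8447 + 0.0000 = 0.8447.

Power ≈ 0.845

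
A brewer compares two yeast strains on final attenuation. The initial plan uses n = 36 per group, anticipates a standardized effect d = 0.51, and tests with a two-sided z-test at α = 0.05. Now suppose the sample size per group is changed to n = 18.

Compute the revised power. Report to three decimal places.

With n = 18 per group: δ = d·√(n/2) = 0.51 × √(18/2) = 1.5300. Critical value z_{0.025} = 1.960.
Revised power = Φ(δ − 1.960) + Φ(−δ − 1.960) = Φ(-0.430) + Φ(-3.490) = 0.3336 + 0.0002 = 0.3339.

Power ≈ 0.334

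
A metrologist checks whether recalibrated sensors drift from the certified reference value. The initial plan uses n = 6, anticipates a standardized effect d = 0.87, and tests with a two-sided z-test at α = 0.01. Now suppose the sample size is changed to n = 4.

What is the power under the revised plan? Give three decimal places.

Power ≈ 0.202

With n = 4: δ = d·√n = 0.87 × √4 = 1.7400. Critical value z_{0.005} = 2.576.
Revised power = Φ(δ − 2.576) + Φ(−δ − 2.576) = Φ(-0.836) + Φ(-4.316) = 0.2016 + 0.0000 = 0.2016.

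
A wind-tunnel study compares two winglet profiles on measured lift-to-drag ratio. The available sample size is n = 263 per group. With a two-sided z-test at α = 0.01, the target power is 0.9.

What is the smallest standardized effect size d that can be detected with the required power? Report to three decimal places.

Required noncentrality: δ = z_{0.005} + z_{0.10} = 2.576 + 1.282 = 3.857.
(The second rejection-region term Φ(−δ − z_{α/2}) is negligible and dropped.)
δ = d·√(n/2) ⇒ d = δ/√(n/2) = 3.857/√(263/2) = 0.3364.

d ≈ 0.336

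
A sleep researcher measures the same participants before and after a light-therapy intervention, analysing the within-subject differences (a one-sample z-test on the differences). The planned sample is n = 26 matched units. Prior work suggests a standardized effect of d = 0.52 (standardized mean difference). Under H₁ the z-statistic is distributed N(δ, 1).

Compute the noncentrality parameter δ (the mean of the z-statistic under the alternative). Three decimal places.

δ ≈ 2.651

The noncentrality parameter scales effect size by the design's sample-size factor: δ = d·√n = 0.52 × √26 = 2.6515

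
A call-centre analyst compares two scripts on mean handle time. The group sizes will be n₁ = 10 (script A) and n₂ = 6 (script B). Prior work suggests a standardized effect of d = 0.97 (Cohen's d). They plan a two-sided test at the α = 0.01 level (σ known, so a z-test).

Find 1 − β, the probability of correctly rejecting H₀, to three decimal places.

Noncentrality parameter: δ = d / √(1/n₁ + 1/n₂) = 0.97 / √(1/10 + 1/6) = 1.8784
Critical value for a two-sided test at α = 0.01: z_{α/2} = 2.576.
Power = Φ(δ − 2.576) + Φ(−δ − 2.576) = Φ(-0.697) + Φ(-4.454) = 0.2428 + 0.0000 = 0.2428.

Power ≈ 0.243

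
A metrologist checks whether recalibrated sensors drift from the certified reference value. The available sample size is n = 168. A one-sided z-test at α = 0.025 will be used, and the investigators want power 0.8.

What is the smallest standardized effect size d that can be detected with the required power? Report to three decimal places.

d ≈ 0.216

Need Φ(δ − 1.960) = 0.8, so δ = 1.960 + 0.842 = 2.802.
δ = d·√n ⇒ d = δ/√n = 2.802/√168 = 0.2161.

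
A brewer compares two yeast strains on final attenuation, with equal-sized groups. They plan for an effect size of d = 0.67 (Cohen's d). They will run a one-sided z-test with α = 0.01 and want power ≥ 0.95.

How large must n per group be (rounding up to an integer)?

For power 0.95 need Φ(δ − z_{0.01}) = 0.95, so δ = z_{0.01} + z_{0.05} = 2.326 + 1.645 = 3.971.
δ = d·√(n/2) ⇒ n = 2(δ/d)² = 2 × (3.971 / 0.67)² = 70.26.
Rounding up, n = 71 per group.

n = 71 per group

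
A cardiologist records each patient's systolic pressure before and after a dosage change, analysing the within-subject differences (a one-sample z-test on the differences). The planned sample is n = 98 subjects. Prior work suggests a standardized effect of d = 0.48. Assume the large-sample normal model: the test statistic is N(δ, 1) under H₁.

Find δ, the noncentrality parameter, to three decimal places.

The noncentrality parameter scales effect size by the design's sample-size factor: δ = d·√n = 0.48 × √98 = 4.7518

δ ≈ 4.752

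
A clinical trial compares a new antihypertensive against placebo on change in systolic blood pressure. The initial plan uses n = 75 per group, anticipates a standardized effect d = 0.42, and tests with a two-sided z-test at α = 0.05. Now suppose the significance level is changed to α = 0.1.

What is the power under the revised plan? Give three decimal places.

δ = d·√(n/2) = 0.42 × √(75/2) = 2.5720 (unchanged). New critical value: z_{0.05} = 1.645.
Revised power = Φ(δ − 1.645) + Φ(−δ − 1.645) = Φ(0.927) + Φ(-4.217) = 0.8231 + 0.0000 = 0.8231.

Power ≈ 0.823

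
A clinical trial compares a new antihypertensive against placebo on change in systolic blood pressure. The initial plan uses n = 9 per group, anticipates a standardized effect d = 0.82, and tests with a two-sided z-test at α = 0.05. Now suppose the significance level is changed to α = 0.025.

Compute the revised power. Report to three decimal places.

Power ≈ 0.308

δ = d·√(n/2) = 0.82 × √(9/2) = 1.7395 (unchanged). New critical value: z_{0.0125} = 2.241.
Revised power = Φ(δ − 2.241) + Φ(−δ − 2.241) = Φ(-0.502) + Φ(-3.981) = 0.3079 + 0.0000 = 0.3079.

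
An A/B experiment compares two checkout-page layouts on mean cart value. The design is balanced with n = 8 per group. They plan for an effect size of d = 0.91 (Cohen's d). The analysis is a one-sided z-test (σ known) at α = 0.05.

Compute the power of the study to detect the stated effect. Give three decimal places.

Noncentrality parameter: δ = d·√(n/2) = 0.91 × √(8/2) = 1.8200
One-sided α = 0.05 → critical value z_{0.05} = 1.645.
Power = Φ(δ − 1.645) = Φ(0.175) = 0.5695.

Power ≈ 0.570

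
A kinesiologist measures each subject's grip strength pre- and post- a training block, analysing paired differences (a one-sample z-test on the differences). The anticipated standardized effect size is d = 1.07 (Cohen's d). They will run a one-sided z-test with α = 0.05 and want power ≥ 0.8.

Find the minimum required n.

n = 6

For power 0.8 need Φ(δ − z_{0.05}) = 0.8, so δ = z_{0.05} + z_{0.20} = 1.645 + 0.842 = 2.486.
δ = d·√n ⇒ n = (δ/d)² = (2.486 / 1.07)² = 5.40.
Rounding up, n = 6.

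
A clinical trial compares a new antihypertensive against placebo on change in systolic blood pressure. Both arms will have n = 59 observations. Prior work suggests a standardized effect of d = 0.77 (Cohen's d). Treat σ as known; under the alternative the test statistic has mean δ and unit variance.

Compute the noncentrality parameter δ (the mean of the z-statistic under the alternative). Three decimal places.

The noncentrality parameter scales effect size by the design's sample-size factor: δ = d·√(n/2) = 0.77 × √(59/2) = 4.1822

δ ≈ 4.182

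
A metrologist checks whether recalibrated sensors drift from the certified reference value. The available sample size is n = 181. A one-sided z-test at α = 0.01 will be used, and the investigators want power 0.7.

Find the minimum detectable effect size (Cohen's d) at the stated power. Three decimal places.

d ≈ 0.212

Required noncentrality: δ = z_{0.01} + z_{0.30} = 2.326 + 0.524 = 2.851.
δ = d·√n ⇒ d = δ/√n = 2.851/√181 = 0.2119.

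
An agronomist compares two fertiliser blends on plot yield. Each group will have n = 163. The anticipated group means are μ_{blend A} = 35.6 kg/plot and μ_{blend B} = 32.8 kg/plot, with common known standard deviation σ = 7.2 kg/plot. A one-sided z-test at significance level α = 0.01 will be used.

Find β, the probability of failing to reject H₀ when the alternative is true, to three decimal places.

β ≈ 0.118

Standardized effect: d = |μ_{blend A} − μ_{blend B}| / σ = |35.6 − 32.8| / 7.2 = 0.3889
Noncentrality parameter: λ = d·√(n/2) = 0.3889 × √(163/2) = 3.5108
One-sided α = 0.01 → critical value z_{0.01} = 2.326.
Power = P(Z > 2.326 − λ) = Φ(1.184) = 0.8819.
Type II error: β = 1 − power = 1 − 0.8819 = 0.1181.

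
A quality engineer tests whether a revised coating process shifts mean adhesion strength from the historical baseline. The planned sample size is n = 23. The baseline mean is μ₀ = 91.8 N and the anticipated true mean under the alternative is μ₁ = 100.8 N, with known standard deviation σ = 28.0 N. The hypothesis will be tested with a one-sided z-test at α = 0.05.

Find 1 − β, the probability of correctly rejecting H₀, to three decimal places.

Power ≈ 0.459

Standardized effect: d = |μ₁ − μ₀| / σ = |100.8 − 91.8| / 28.0 = 0.3214
Noncentrality parameter: δ = d·√n = 0.3214 × √23 = 1.5415
Critical value for a one-sided test at α = 0.05: z_α = 1.645.
Power = P(Z > 1.645 − δ) = Φ(-0.103) = 0.4588.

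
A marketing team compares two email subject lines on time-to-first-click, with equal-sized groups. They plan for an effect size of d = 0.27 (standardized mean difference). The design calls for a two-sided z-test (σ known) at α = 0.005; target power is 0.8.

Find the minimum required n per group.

n = 366 per group

For power 0.8 need Φ(δ − z_{0.0025}) = 0.8, so δ = z_{0.0025} + z_{0.20} = 2.807 + 0.842 = 3.649.
(Ignoring the negligible lower-tail rejection probability gives the usual closed-form inversion.)
δ = d·√(n/2) ⇒ n = 2(δ/d)² = 2 × (3.649 / 0.27)² = 365.23.
Round up to the next whole unit.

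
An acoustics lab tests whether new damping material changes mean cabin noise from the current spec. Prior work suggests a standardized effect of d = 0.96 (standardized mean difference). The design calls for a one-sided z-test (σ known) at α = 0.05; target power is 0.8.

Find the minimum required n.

n = 7

Set Φ(δ − 1.645) = 0.8; then δ − 1.645 = Φ⁻¹(0.8) = 0.842, giving δ = 2.486.
δ = d·√n ⇒ n = (δ/d)² = (2.486 / 0.96)² = 6.71.
Round up to the next whole unit.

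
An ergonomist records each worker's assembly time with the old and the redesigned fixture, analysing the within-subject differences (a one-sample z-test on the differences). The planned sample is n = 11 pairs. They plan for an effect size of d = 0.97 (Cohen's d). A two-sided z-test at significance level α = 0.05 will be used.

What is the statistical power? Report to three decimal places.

Power ≈ 0.896

Noncentrality parameter: δ = d·√n = 0.97 × √11 = 3.2171
Two-sided α = 0.05 → critical value z_{0.025} = 1.960.
Power = Φ(δ − 1.960) + Φ(−δ − 1.960) = Φ(1.257) + Φ(-5.177) = 0.8957 + 0.0000 = 0.8957.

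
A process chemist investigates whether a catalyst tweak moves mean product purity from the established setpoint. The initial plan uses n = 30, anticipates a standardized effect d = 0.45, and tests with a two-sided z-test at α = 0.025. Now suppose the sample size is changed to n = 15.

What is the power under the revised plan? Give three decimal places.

Power ≈ 0.309

With n = 15: δ = d·√n = 0.45 × √15 = 1.7428. Critical value z_{0.0125} = 2.241.
Revised power = Φ(δ − 2.241) + Φ(−δ − 2.241) = Φ(-0.499) + Φ(-3.984) = 0.3090 + 0.0000 = 0.3091.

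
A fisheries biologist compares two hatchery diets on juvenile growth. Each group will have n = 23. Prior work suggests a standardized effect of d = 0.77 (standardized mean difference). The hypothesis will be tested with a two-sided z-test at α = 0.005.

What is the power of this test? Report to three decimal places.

Noncentrality parameter: δ = d·√(n/2) = 0.77 × √(23/2) = 2.6112
Two-sided α = 0.005 → critical value z_{0.0025} = 2.807.
Power = Φ(δ − 2.807) + Φ(−δ − 2.807) = Φ(-0.196) + Φ(-5.418) = 0.4224 + 0.0000 = 0.4224.

Power ≈ 0.422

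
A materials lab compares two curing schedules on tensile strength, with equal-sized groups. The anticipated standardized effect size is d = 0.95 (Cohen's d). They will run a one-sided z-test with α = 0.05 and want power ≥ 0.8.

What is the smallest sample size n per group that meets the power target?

Set Φ(δ − 1.645) = 0.8; then δ − 1.645 = Φ⁻¹(0.8) = 0.842, giving δ = 2.486.
δ = d·√(n/2) ⇒ n = 2(δ/d)² = 2 × (2.486 / 0.95)² = 13.70.
Round up to the next whole unit.

n = 14 per group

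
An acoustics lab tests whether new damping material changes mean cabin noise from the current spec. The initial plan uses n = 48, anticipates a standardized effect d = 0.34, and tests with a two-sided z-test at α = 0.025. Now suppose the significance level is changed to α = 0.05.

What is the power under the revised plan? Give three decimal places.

Power ≈ 0.654

δ = d·√n = 0.34 × √48 = 2.3556 (unchanged). New critical value: z_{0.025} = 1.960.
Revised power = Φ(δ − 1.960) + Φ(−δ − 1.960) = Φ(0.396) + Φ(-4.316) = 0.6538 + 0.0000 = 0.6538.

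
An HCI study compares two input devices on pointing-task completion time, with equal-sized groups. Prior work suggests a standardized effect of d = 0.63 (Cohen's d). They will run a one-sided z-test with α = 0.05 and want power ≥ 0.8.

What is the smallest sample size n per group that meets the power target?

Set Φ(δ − 1.645) = 0.8; then δ − 1.645 = Φ⁻¹(0.8) = 0.842, giving δ = 2.486.
δ = d·√(n/2) ⇒ n = 2(δ/d)² = 2 × (2.486 / 0.63)² = 31.15.
Round up to the next whole unit.

n = 32 per group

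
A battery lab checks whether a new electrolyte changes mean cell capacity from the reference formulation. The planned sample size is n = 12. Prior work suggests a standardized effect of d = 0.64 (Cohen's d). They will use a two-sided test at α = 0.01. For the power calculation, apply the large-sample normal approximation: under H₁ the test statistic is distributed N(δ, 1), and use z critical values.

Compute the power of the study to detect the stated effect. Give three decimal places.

Power ≈ 0.360

Noncentrality parameter: δ = d·√n = 0.64 × √12 = 2.2170
Critical value for a two-sided test at α = 0.01: z_{α/2} = 2.576.
Power = Φ(δ − 2.576) + Φ(−δ − 2.576) = Φ(-0.359) + Φ(-4.793) = 0.3599 + 0.0000 = 0.3599.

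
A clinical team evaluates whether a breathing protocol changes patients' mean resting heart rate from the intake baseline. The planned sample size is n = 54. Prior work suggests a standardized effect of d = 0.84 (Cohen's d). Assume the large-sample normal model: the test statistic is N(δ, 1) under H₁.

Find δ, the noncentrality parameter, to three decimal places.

δ ≈ 6.173

δ = d·√n = 0.84 × √54 = 6.1727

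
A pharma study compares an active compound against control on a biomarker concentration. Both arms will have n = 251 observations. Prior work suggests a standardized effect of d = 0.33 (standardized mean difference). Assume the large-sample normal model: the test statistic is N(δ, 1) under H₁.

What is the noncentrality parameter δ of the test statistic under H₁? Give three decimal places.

δ = d·√(n/2) = 0.33 × √(251/2) = 3.6969

δ ≈ 3.697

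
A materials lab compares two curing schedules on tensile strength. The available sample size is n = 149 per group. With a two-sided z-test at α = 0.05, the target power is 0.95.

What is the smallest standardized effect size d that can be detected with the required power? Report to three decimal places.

d ≈ 0.418

Need Φ(δ − 1.960) = 0.95, so δ = 1.960 + 1.645 = 3.605.
(Lower-tail contribution to power is negligible for δ > 0.)
δ = d·√(n/2) ⇒ d = δ/√(n/2) = 3.605/√(149/2) = 0.4176.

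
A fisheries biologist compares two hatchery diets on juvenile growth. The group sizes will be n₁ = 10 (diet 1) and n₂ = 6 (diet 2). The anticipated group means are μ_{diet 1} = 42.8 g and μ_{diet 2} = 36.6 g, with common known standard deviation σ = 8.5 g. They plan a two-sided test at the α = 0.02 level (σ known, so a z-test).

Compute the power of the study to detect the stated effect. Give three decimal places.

Standardized effect: d = |μ_{diet 1} − μ_{diet 2}| / σ = |42.8 − 36.6| / 8.5 = 0.7294
Noncentrality parameter: δ = d / √(1/n₁ + 1/n₂) = 0.7294 / √(1/10 + 1/6) = 1.4125
Two-sided α = 0.02 → critical value z_{0.01} = 2.326.
Power = Φ(δ − 2.326) + Φ(−δ − 2.326) = Φ(-0.914) + Φ(-3.739) = 0.1804 + 0.0001 = 0.1805.

Power ≈ 0.180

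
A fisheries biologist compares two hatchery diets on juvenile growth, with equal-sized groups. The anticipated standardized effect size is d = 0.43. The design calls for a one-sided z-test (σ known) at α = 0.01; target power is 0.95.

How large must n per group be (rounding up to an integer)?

Set Φ(δ − 2.326) = 0.95; then δ − 2.326 = Φ⁻¹(0.95) = 1.645, giving δ = 3.971.
δ = d·√(n/2) ⇒ n = 2(δ/d)² = 2 × (3.971 / 0.43)² = 170.58.
Rounding up, n = 171 per group.

n = 171 per group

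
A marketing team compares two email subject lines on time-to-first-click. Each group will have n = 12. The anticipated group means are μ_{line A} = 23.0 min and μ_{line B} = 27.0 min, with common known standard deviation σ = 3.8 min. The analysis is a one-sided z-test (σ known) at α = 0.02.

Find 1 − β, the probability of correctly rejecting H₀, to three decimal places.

Standardized effect: d = |μ_{line A} − μ_{line B}| / σ = |23.0 − 27.0| / 3.8 = 1.0526
Noncentrality parameter: λ = d·√(n/2) = 1.0526 × √(12/2) = 2.5784
Critical value for a one-sided test at α = 0.02: z_α = 2.054.
Power = P(Z > 2.054 − λ) = Φ(0.525) = 0.7001.

Power ≈ 0.700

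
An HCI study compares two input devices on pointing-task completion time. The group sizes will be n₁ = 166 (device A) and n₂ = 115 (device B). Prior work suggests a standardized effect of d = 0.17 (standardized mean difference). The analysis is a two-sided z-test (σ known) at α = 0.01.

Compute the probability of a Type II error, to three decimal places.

Noncentrality parameter: δ = d / √(1/n₁ + 1/n₂) = 0.17 / √(1/166 + 1/115) = 1.4012
Two-sided α = 0.01 → critical value z_{0.005} = 2.576.
Power = Φ(δ − 2.576) + Φ(−δ − 2.576) = Φ(-1.175) + Φ(-3.977) = 0.1201 + 0.0000 = 0.1201.
Type II error: β = 1 − power = 1 − 0.1201 = 0.8799.

β ≈ 0.880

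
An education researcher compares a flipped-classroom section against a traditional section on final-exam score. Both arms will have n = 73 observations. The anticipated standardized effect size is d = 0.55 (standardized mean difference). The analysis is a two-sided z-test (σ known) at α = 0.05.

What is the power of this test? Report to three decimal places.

Noncentrality parameter: δ = d·√(n/2) = 0.55 × √(73/2) = 3.3228
Critical value for a two-sided test at α = 0.05: z_{α/2} = 1.960.
Power = Φ(δ − 1.960) + Φ(−δ − 1.960) = Φ(1.363) + Φ(-5.283) = 0.9135 + 0.0000 = 0.9135.

Power ≈ 0.914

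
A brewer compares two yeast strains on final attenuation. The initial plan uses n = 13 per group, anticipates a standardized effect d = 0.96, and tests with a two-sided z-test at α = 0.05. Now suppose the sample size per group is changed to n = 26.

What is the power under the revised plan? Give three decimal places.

Power ≈ 0.933

With n = 26 per group: δ = d·√(n/2) = 0.96 × √(26/2) = 3.4613. Critical value z_{0.025} = 1.960.
Revised power = Φ(δ − 1.960) + Φ(−δ − 1.960) = Φ(1.501) + Φ(-5.421) = 0.9334 + 0.0000 = 0.9334.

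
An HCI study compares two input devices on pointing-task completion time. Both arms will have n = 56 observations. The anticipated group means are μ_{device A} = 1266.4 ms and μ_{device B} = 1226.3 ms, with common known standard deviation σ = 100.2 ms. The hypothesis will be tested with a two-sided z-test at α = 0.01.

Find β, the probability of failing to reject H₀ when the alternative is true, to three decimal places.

β ≈ 0.677

Standardized effect: d = |μ_{device A} − μ_{device B}| / σ = |1266.4 − 1226.3| / 100.2 = 0.4002
Noncentrality parameter: δ = d·√(n/2) = 0.4002 × √(56/2) = 2.1177
Two-sided α = 0.01 → critical value z_{0.005} = 2.576.
Power = Φ(δ − 2.576) + Φ(−δ − 2.576) = Φ(-0.458) + Φ(-4.693) = 0.3234 + 0.0000 = 0.3234.
Type II error: β = 1 − power = 1 − 0.3234 = 0.6766.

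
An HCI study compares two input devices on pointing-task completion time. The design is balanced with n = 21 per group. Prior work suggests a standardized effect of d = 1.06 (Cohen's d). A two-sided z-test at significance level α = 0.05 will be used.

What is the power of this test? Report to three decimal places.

Power ≈ 0.930

Noncentrality parameter: δ = d·√(n/2) = 1.06 × √(21/2) = 3.4348
Critical value for a two-sided test at α = 0.05: z_{α/2} = 1.960.
Power = Φ(δ − 1.960) + Φ(−δ − 1.960) = Φ(1.475) + Φ(-5.395) = 0.9299 + 0.0000 = 0.9299.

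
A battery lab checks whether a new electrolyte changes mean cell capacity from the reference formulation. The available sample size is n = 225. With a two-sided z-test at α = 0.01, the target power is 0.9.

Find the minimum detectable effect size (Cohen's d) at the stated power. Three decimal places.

d ≈ 0.257

Need Φ(δ − 2.576) = 0.9, so δ = 2.576 + 1.282 = 3.857.
(The second rejection-region term Φ(−δ − z_{α/2}) is negligible and dropped.)
δ = d·√n ⇒ d = δ/√n = 3.857/√225 = 0.2572.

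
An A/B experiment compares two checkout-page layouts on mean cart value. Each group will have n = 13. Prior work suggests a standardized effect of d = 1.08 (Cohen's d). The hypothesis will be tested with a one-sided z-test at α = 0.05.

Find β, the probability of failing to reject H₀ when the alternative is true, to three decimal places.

β ≈ 0.134

Noncentrality parameter: δ = d·√(n/2) = 1.08 × √(13/2) = 2.7535
Critical value for a one-sided test at α = 0.05: z_α = 1.645.
Power = Φ(δ − 1.645) = Φ(1.109) = 0.8662.
Type II error: β = 1 − power = 1 − 0.8662 = 0.1338.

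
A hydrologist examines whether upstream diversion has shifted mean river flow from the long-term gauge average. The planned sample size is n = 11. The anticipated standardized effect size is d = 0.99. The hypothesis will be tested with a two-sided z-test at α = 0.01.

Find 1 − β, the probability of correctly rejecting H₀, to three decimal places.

Power ≈ 0.760

Noncentrality parameter: δ = d·√n = 0.99 × √11 = 3.2835
Critical value for a two-sided test at α = 0.01: z_{α/2} = 2.576.
Power = Φ(δ − 2.576) + Φ(−δ − 2.576) = Φ(0.708) + Φ(-5.859) = 0.7604 + 0.0000 = 0.7604.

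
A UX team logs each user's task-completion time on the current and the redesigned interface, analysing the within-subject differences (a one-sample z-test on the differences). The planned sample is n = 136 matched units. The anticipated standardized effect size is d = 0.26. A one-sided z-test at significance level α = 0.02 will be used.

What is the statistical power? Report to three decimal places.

Noncentrality parameter: δ = d·√n = 0.26 × √136 = 3.0321
Critical value for a one-sided test at α = 0.02: z_α = 2.054.
Power = P(Z > 2.054 − δ) = Φ(0.978) = 0.8360.

Power ≈ 0.836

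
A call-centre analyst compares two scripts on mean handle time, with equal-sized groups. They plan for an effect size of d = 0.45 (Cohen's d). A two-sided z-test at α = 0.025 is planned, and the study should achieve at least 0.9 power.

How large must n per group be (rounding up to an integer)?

n = 123 per group

For power 0.9 need Φ(δ − z_{0.0125}) = 0.9, so δ = z_{0.0125} + z_{0.10} = 2.241 + 1.282 = 3.523.
(For δ > 0 the lower-tail rejection region contributes negligibly to power, so the one-term inversion is standard.)
δ = d·√(n/2) ⇒ n = 2(δ/d)² = 2 × (3.523 / 0.45)² = 122.58.
Round up to the next whole unit.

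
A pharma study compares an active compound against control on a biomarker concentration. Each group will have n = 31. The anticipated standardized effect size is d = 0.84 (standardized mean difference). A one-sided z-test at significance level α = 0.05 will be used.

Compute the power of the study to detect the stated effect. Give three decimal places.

Noncentrality parameter: δ = d·√(n/2) = 0.84 × √(31/2) = 3.3071
Critical value for a one-sided test at α = 0.05: z_α = 1.645.
Power = Φ(δ − 1.645) = Φ(1.662) = 0.9518.

Power ≈ 0.952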